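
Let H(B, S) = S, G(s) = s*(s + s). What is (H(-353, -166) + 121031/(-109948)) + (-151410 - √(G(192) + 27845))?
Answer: -16665599079/109948 - √101573 ≈ -1.5190e+5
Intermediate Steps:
G(s) = 2*s² (G(s) = s*(2*s) = 2*s²)
(H(-353, -166) + 121031/(-109948)) + (-151410 - √(G(192) + 27845)) = (-166 + 121031/(-109948)) + (-151410 - √(2*192² + 27845)) = (-166 + 121031*(-1/109948)) + (-151410 - √(2*36864 + 27845)) = (-166 - 121031/109948) + (-151410 - √(73728 + 27845)) = -18372399/109948 + (-151410 - √101573) = -16665599079/109948 - √101573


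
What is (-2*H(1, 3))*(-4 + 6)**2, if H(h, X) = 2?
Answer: -16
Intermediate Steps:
(-2*H(1, 3))*(-4 + 6)**2 = (-2*2)*(-4 + 6)**2 = -4*2**2 = -4*4 = -16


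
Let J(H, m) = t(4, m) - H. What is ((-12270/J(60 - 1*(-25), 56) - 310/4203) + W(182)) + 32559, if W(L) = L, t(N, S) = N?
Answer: 414740369/12609 ≈ 32892.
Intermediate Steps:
J(H, m) = 4 - H
((-12270/J(60 - 1*(-25), 56) - 310/4203) + W(182)) + 32559 = ((-12270/(4 - (60 - 1*(-25))) - 310/4203) + 182) + 32559 = ((-12270/(4 - (60 + 25)) - 310*1/4203) + 182) + 32559 = ((-12270/(4 - 1*85) - 310/4203) + 182) + 32559 = ((-12270/(4 - 85) - 310/4203) + 182) + 32559 = ((-12270/(-81) - 310/4203) + 182) + 32559 = ((-12270*(-1/81) - 310/4203) + 182) + 32559 = ((4090/27 - 310/4203) + 182) + 32559 = (1909100/12609 + 182) + 32559 = 4203938/12609 + 32559 = 414740369/12609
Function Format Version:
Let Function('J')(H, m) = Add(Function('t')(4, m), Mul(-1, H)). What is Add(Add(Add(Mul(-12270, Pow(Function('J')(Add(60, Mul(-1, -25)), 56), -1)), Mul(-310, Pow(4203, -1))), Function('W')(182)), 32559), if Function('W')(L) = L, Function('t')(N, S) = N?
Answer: Rational(414740369, 12609) ≈ 32892.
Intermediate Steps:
Function('J')(H, m) = Add(4, Mul(-1, H))
Add(Add(Add(Mul(-12270, Pow(Function('J')(Add(60, Mul(-1, -25)), 56), -1)), Mul(-310, Pow(4203, -1))), Function('W')(182)), 32559) = Add(Add(Add(Mul(-12270, Pow(Add(4, Mul(-1, Add(60, Mul(-1, -25)))), -1)), Mul(-310, Pow(4203, -1))), 182), 32559) = Add(Add(Add(Mul(-12270, Pow(Add(4, Mul(-1, Add(60, 25))), -1)), Mul(-310, Rational(1, 4203))), 182), 32559) = Add(Add(Add(Mul(-12270, Pow(Add(4, Mul(-1, 85)), -1)), Rational(-310, 4203)), 182), 32559) = Add(Add(Add(Mul(-12270, Pow(Add(4, -85), -1)), Rational(-310, 4203)), 182), 32559) = Add(Add(Add(Mul(-12270, Pow(-81, -1)), Rational(-310, 4203)), 182), 32559) = Add(Add(Add(Mul(-12270, Rational(-1, 81)), Rational(-310, 4203)), 182), 32559) = Add(Add(Add(Rational(4090, 27), Rational(-310, 4203)), 182), 32559) = Add(Add(Rational(1909100, 12609), 182), 32559) = Add(Rational(4203938, 12609), 32559) = Rational(414740369, 12609)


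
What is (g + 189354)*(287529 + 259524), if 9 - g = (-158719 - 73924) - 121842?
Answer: 297513679944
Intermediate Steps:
g = 354494 (g = 9 - ((-158719 - 73924) - 121842) = 9 - (-232643 - 121842) = 9 - 1*(-354485) = 9 + 354485 = 354494)
(g + 189354)*(287529 + 259524) = (354494 + 189354)*(287529 + 259524) = 543848*547053 = 297513679944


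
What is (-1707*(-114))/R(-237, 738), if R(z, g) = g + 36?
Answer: 10811/43 ≈ 251.42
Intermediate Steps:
R(z, g) = 36 + g
(-1707*(-114))/R(-237, 738) = (-1707*(-114))/(36 + 738) = 194598/774 = 194598*(1/774) = 10811/43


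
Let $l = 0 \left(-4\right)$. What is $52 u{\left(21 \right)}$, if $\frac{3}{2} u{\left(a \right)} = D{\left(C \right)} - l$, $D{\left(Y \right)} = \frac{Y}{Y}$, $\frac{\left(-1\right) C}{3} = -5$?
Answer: $\frac{104}{3} \approx 34.667$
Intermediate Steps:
$C = 15$ ($C = \left(-3\right) \left(-5\right) = 15$)
$D{\left(Y \right)} = 1$
$l = 0$
$u{\left(a \right)} = \frac{2}{3}$ ($u{\left(a \right)} = \frac{2 \left(1 - 0\right)}{3} = \frac{2 \left(1 + 0\right)}{3} = \frac{2}{3} \cdot 1 = \frac{2}{3}$)
$52 u{\left(21 \right)} = 52 \cdot \frac{2}{3} = \frac{104}{3}$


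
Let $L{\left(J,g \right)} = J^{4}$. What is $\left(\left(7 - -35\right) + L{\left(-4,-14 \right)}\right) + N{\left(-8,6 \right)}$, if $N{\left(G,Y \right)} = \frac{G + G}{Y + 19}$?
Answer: $\frac{7434}{25} \approx 297.36$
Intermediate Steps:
$N{\left(G,Y \right)} = \frac{2 G}{19 + Y}$
$\left(\left(7 - -35\right) + L{\left(-4,-14 \right)}\right) + N{\left(-8,6 \right)} = \left(\left(7 - -35\right) + \left(-4\right)^{4}\right) + 2 \left(-8\right) \frac{1}{19 + 6} = \left(\left(7 + 35\right) + 256\right) + 2 \left(-8\right) \frac{1}{25} = \left(42 + 256\right) + 2 \left(-8\right) \frac{1}{25} = 298 - \frac{16}{25} = \frac{7434}{25}$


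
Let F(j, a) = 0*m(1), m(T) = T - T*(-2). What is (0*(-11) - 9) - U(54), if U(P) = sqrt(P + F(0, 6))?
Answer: -9 - 3*sqrt(6) ≈ -16.348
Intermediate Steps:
m(T) = 3*T (m(T) = T - (-2)*T = T + 2*T = 3*T)
F(j, a) = 0 (F(j, a) = 0*(3*1) = 0*3 = 0)
U(P) = sqrt(P) (U(P) = sqrt(P + 0) = sqrt(P))
(0*(-11) - 9) - U(54) = (0*(-11) - 9) - sqrt(54) = (0 - 9) - 3*sqrt(6) = -9 - 3*sqrt(6)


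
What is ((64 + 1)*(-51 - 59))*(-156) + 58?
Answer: 1115458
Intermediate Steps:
((64 + 1)*(-51 - 59))*(-156) + 58 = (65*(-110))*(-156) + 58 = -7150*(-156) + 58 = 1115400 + 58 = 1115458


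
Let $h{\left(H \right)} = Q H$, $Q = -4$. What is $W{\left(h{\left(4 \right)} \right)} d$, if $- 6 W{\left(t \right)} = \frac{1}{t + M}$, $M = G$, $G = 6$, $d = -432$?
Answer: $- \frac{36}{5} \approx -7.2$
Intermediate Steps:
$h{\left(H \right)} = - 4 H$
$M = 6$
$W{\left(t \right)} = - \frac{1}{6 \left(6 + t\right)}$ ($W{\left(t \right)} = - \frac{1}{6 \left(t + 6\right)} = - \frac{1}{6 \left(6 + t\right)}$)
$W{\left(h{\left(4 \right)} \right)} d = - \frac{1}{36 + 6 \left(\left(-4\right) 4\right)} \left(-432\right) = - \frac{1}{36 + 6 \left(-16\right)} \left(-432\right) = - \frac{1}{36 - 96} \left(-432\right) = - \frac{1}{-60} \left(-432\right) = \left(-1\right) \left(- \frac{1}{60}\right) \left(-432\right) = \frac{1}{60} \left(-432\right) = - \frac{36}{5}$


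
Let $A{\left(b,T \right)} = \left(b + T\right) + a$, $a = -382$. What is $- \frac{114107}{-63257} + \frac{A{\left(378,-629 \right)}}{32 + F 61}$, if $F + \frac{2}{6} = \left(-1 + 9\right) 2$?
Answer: $\frac{217973998}{187430491} \approx 1.163$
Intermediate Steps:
$F = \frac{47}{3}$ ($F = - \frac{1}{3} + \left(-1 + 9\right) 2 = - \frac{1}{3} + 8 \cdot 2 = - \frac{1}{3} + 16 = \frac{47}{3} \approx 15.667$)
$A{\left(b,T \right)} = -382 + T + b$ ($A{\left(b,T \right)} = \left(b + T\right) - 382 = \left(T + b\right) - 382 = -382 + T + b$)
$- \frac{114107}{-63257} + \frac{A{\left(378,-629 \right)}}{32 + F 61} = - \frac{114107}{-63257} + \frac{-382 - 629 + 378}{32 + \frac{47}{3} \cdot 61} = \left(-114107\right) \left(- \frac{1}{63257}\right) - \frac{633}{32 + \frac{2867}{3}} = \frac{114107}{63257} - \frac{633}{\frac{2963}{3}} = \frac{114107}{63257} - \frac{1899}{2963} = \frac{217973998}{187430491}$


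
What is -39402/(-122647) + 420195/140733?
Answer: 19026939277/5753493417 ≈ 3.3070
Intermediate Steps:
-39402/(-122647) + 420195/140733 = -39402*(-1/122647) + 420195*(1/140733) = 39402/122647 + 140065/46911 = 19026939277/5753493417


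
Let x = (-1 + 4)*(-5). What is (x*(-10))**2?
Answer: 22500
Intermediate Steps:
x = -15 (x = 3*(-5) = -15)
(x*(-10))**2 = (-15*(-10))**2 = 150**2 = 22500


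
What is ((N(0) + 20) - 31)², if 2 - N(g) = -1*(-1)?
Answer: 100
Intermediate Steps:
N(g) = 1 (N(g) = 2 - (-1)*(-1) = 2 - 1*1 = 2 - 1 = 1)
((N(0) + 20) - 31)² = ((1 + 20) - 31)² = (21 - 31)² = (-10)² = 100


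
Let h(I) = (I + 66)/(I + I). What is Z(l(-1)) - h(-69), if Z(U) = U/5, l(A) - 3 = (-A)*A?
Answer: 87/230 ≈ 0.37826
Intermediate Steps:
l(A) = 3 - A² (l(A) = 3 + (-A)*A = 3 - A²)
h(I) = (66 + I)/(2*I) (h(I) = (66 + I)/((2*I)) = (66 + I)*(1/(2*I)) = (66 + I)/(2*I))
Z(U) = U/5 (Z(U) = U*(⅕) = U/5)
Z(l(-1)) - h(-69) = (3 - 1*(-1)²)/5 - (66 - 69)/(2*(-69)) = (3 - 1*1)/5 - (-1)*(-3)/(2*69) = (3 - 1)/5 - 1*1/46 = (⅕)*2 - 1/46 = ⅖ - 1/46 = 87/230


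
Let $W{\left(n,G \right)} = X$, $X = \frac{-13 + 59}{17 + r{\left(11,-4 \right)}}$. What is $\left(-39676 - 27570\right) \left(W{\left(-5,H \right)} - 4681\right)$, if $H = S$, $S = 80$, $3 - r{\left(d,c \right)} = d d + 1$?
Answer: $\frac{16055251484}{51} \approx 3.1481 \cdot 10^{8}$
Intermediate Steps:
$r{\left(d,c \right)} = 2 - d^{2}$ ($r{\left(d,c \right)} = 3 - \left(d d + 1\right) = 3 - \left(d^{2} + 1\right) = 3 - \left(1 + d^{2}\right) = 2 - d^{2}$)
$H = 80$
$X = - \frac{23}{51}$ ($X = \frac{-13 + 59}{17 + \left(2 - 11^{2}\right)} = \frac{46}{17 + \left(2 - 121\right)} = \frac{46}{17 - 119} = \frac{46}{-102} = 46 \left(- \frac{1}{102}\right) = - \frac{23}{51} \approx -0.45098$)
$W{\left(n,G \right)} = - \frac{23}{51}$
$\left(-39676 - 27570\right) \left(W{\left(-5,H \right)} - 4681\right) = \left(-39676 - 27570\right) \left(- \frac{23}{51} - 4681\right) = \left(-67246\right) \left(- \frac{238754}{51}\right) = \frac{16055251484}{51}$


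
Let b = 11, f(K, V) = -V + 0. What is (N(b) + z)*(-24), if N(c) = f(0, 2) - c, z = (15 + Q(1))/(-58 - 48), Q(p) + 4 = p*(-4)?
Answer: 16620/53 ≈ 313.58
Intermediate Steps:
f(K, V) = -V
Q(p) = -4 - 4*p (Q(p) = -4 + p*(-4) = -4 - 4*p)
z = -7/106 (z = (15 + (-4 - 4*1))/(-58 - 48) = (15 + (-4 - 4))/(-106) = (15 - 8)*(-1/106) = 7*(-1/106) = -7/106 ≈ -0.066038)
N(c) = -2 - c (N(c) = -1*2 - c = -2 - c)
(N(b) + z)*(-24) = ((-2 - 1*11) - 7/106)*(-24) = ((-2 - 11) - 7/106)*(-24) = (-13 - 7/106)*(-24) = -1385/106*(-24) = 16620/53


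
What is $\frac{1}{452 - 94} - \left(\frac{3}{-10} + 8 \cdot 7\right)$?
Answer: $- \frac{49849}{895} \approx -55.697$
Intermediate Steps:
$\frac{1}{452 - 94} - \left(\frac{3}{-10} + 8 \cdot 7\right) = \frac{1}{358} - \left(3 \left(- \frac{1}{10}\right) + 56\right) = \frac{1}{358} - \left(- \frac{3}{10} + 56\right) = \frac{1}{358} - \frac{557}{10} = - \frac{49849}{895}$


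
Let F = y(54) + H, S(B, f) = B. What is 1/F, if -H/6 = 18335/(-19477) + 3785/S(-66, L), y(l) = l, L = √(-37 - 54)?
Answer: 214247/86499893 ≈ 0.0024768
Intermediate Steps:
L = I*√91 (L = √(-91) = I*√91 ≈ 9.5394*I)
H = 74930555/214247 (H = -6*(18335/(-19477) + 3785/(-66)) = -6*(18335*(-1/19477) + 3785*(-1/66)) = -6*(-18335/19477 - 3785/66) = -6*(-74930555/1285482) = 74930555/214247 ≈ 349.74)
F = 86499893/214247 (F = 54 + 74930555/214247 = 86499893/214247 ≈ 403.74)
1/F = 1/(86499893/214247) = 214247/86499893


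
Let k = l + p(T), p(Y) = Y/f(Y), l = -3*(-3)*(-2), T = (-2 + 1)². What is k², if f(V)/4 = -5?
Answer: 130321/400 ≈ 325.80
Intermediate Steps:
f(V) = -20 (f(V) = 4*(-5) = -20)
T = 1 (T = (-1)² = 1)
l = -18 (l = 9*(-2) = -18)
p(Y) = -Y/20 (p(Y) = Y/(-20) = Y*(-1/20) = -Y/20)
k = -361/20 (k = -18 - 1/20*1 = -18 - 1/20 = -361/20 ≈ -18.050)
k² = (-361/20)² = 130321/400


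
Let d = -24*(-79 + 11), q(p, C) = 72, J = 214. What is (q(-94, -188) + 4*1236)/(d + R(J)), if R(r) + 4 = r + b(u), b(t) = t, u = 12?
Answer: 836/309 ≈ 2.7055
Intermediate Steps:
R(r) = 8 + r (R(r) = -4 + (r + 12) = -4 + (12 + r) = 8 + r)
d = 1632 (d = -24*(-68) = 1632)
(q(-94, -188) + 4*1236)/(d + R(J)) = (72 + 4*1236)/(1632 + (8 + 214)) = (72 + 4944)/(1632 + 222) = 5016/1854 = 5016*(1/1854) = 836/309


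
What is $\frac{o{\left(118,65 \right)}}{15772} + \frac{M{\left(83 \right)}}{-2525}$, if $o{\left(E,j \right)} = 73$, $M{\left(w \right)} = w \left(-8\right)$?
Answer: $\frac{10656933}{39824300} \approx 0.2676$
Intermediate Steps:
$M{\left(w \right)} = - 8 w$
$\frac{o{\left(118,65 \right)}}{15772} + \frac{M{\left(83 \right)}}{-2525} = \frac{73}{15772} + \frac{\left(-8\right) 83}{-2525} = 73 \cdot \frac{1}{15772} - - \frac{664}{2525} = \frac{73}{15772} + \frac{664}{2525} = \frac{10656933}{39824300}$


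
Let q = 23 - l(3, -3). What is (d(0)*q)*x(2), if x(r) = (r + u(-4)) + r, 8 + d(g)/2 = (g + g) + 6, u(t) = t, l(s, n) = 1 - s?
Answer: 0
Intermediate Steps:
d(g) = -4 + 4*g (d(g) = -16 + 2*((g + g) + 6) = -16 + 2*(2*g + 6) = -16 + 2*(6 + 2*g) = -16 + (12 + 4*g) = -4 + 4*g)
x(r) = -4 + 2*r (x(r) = (r - 4) + r = (-4 + r) + r = -4 + 2*r)
q = 25 (q = 23 - (1 - 1*3) = 23 - (1 - 3) = 23 - 1*(-2) = 23 + 2 = 25)
(d(0)*q)*x(2) = ((-4 + 4*0)*25)*(-4 + 2*2) = ((-4 + 0)*25)*(-4 + 4) = -4*25*0 = -100*0 = 0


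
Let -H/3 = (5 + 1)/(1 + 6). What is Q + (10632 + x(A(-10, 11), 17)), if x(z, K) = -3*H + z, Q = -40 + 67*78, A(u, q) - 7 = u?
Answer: 110759/7 ≈ 15823.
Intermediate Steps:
A(u, q) = 7 + u
Q = 5186 (Q = -40 + 5226 = 5186)
H = -18/7 (H = -3*(5 + 1)/(1 + 6) = -18/7 ≈ -2.5714)
x(z, K) = 54/7 + z (x(z, K) = -3*(-18/7) + z = 54/7 + z)
Q + (10632 + x(A(-10, 11), 17)) = 5186 + (10632 + (54/7 + (7 - 10))) = 5186 + (10632 + (54/7 - 3)) = 5186 + (10632 + 33/7) = 5186 + 74457/7 = 110759/7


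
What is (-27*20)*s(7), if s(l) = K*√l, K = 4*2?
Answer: -4320*√7 ≈ -11430.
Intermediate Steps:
K = 8
s(l) = 8*√l
(-27*20)*s(7) = (-27*20)*(8*√7) = -4320*√7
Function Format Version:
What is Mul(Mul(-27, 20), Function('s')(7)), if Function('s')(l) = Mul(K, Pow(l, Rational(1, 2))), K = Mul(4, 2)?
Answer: Mul(-4320, Pow(7, Rational(1, 2))) ≈ -11430.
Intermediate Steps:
K = 8
Function('s')(l) = Mul(8, Pow(l, Rational(1, 2)))
Mul(Mul(-27, 20), Function('s')(7)) = Mul(Mul(-27, 20), Mul(8, Pow(7, Rational(1, 2)))) = Mul(-540, Mul(8, Pow(7, Rational(1, 2)))) = Mul(-4320, Pow(7, Rational(1, 2)))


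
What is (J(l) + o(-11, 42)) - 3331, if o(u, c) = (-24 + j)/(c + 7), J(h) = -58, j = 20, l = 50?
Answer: -166065/49 ≈ -3389.1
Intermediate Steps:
o(u, c) = -4/(7 + c) (o(u, c) = (-24 + 20)/(c + 7) = -4/(7 + c))
(J(l) + o(-11, 42)) - 3331 = (-58 - 4/(7 + 42)) - 3331 = (-58 - 4/49) - 3331 = -2846/49 - 3331 = -166065/49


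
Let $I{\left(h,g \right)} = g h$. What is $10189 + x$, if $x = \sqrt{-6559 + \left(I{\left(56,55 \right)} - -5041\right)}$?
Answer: $10189 + \sqrt{1562} \approx 10229.0$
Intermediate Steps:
$x = \sqrt{1562}$ ($x = \sqrt{-6559 + \left(55 \cdot 56 - -5041\right)} = \sqrt{-6559 + \left(3080 + 5041\right)} = \sqrt{-6559 + 8121} = \sqrt{1562} \approx 39.522$)
$10189 + x = 10189 + \sqrt{1562}$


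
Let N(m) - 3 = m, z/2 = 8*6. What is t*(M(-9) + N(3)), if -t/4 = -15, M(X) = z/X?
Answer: -280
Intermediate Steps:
z = 96 (z = 2*(8*6) = 2*48 = 96)
N(m) = 3 + m
M(X) = 96/X
t = 60 (t = -4*(-15) = 60)
t*(M(-9) + N(3)) = 60*(96/(-9) + (3 + 3)) = 60*(96*(-1/9) + 6) = 60*(-32/3 + 6) = 60*(-14/3) = -280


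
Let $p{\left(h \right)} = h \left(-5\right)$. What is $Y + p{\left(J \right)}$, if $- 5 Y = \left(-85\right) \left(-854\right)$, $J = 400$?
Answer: $-16518$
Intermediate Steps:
$Y = -14518$ ($Y = - \frac{\left(-85\right) \left(-854\right)}{5} = \left(- \frac{1}{5}\right) 72590 = -14518$)
$p{\left(h \right)} = - 5 h$
$Y + p{\left(J \right)} = -14518 - 2000 = -16518$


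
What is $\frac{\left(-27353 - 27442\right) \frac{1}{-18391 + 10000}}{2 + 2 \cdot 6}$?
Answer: $\frac{18265}{39158} \approx 0.46644$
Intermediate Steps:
$\frac{\left(-27353 - 27442\right) \frac{1}{-18391 + 10000}}{2 + 2 \cdot 6} = \frac{\left(-54795\right) \frac{1}{-8391}}{2 + 12} = \frac{\left(-54795\right) \left(- \frac{1}{8391}\right)}{14} = \frac{18265}{2797} \cdot \frac{1}{14} = \frac{18265}{39158}$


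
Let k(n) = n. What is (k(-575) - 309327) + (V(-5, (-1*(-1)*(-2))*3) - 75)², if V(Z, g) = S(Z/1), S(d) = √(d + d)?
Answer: -309902 + (75 - I*√10)² ≈ -3.0429e+5 - 474.34*I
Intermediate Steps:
S(d) = √2*√d (S(d) = √(2*d) = √2*√d)
V(Z, g) = √2*√Z (V(Z, g) = √2*√(Z/1) = √2*√(Z*1) = √2*√Z)
(k(-575) - 309327) + (V(-5, (-1*(-1)*(-2))*3) - 75)² = (-575 - 309327) + (√2*√(-5) - 75)² = -309902 + (√2*(I*√5) - 75)² = -309902 + (I*√10 - 75)² = -309902 + (-75 + I*√10)²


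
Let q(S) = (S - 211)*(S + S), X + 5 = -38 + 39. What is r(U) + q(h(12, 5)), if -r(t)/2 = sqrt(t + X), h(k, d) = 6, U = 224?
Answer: -2460 - 4*sqrt(55) ≈ -2489.7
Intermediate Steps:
X = -4 (X = -5 + (-38 + 39) = -5 + 1 = -4)
q(S) = 2*S*(-211 + S) (q(S) = (-211 + S)*(2*S) = 2*S*(-211 + S))
r(t) = -2*sqrt(-4 + t) (r(t) = -2*sqrt(t - 4) = -2*sqrt(-4 + t))
r(U) + q(h(12, 5)) = -2*sqrt(-4 + 224) + 2*6*(-211 + 6) = -4*sqrt(55) + 2*6*(-205) = -4*sqrt(55) - 2460 = -2460 - 4*sqrt(55)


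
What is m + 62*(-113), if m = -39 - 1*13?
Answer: -7058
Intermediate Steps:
m = -52 (m = -39 - 13 = -52)
m + 62*(-113) = -52 + 62*(-113) = -52 - 7006 = -7058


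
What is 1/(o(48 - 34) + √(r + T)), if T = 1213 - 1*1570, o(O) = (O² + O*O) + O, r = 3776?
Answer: 406/161417 - √3419/161417 ≈ 0.0021530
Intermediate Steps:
o(O) = O + 2*O² (o(O) = (O² + O²) + O = 2*O² + O = O + 2*O²)
T = -357 (T = 1213 - 1570 = -357)
1/(o(48 - 34) + √(r + T)) = 1/((48 - 34)*(1 + 2*(48 - 34)) + √(3776 - 357)) = 1/(14*(1 + 2*14) + √3419) = 1/(14*(1 + 28) + √3419) = 1/(14*29 + √3419) = 1/(406 + √3419)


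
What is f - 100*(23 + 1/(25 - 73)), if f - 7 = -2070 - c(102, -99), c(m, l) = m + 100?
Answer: -54755/12 ≈ -4562.9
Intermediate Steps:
c(m, l) = 100 + m
f = -2265 (f = 7 + (-2070 - (100 + 102)) = 7 + (-2070 - 1*202) = 7 + (-2070 - 202) = 7 - 2272 = -2265)
f - 100*(23 + 1/(25 - 73)) = -2265 - 100*(23 + 1/(25 - 73)) = -2265 - 100*(23 + 1/(-48)) = -2265 - 100*(23 - 1/48) = -2265 - 100*1103/48 = -2265 - 27575/12 = -54755/12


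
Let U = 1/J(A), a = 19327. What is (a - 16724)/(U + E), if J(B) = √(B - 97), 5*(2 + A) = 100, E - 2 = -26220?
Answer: -5391390866/54303298397 + 2603*I*√79/54303298397 ≈ -0.099283 + 4.2605e-7*I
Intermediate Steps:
E = -26218 (E = 2 - 26220 = -26218)
A = 18 (A = -2 + (⅕)*100 = -2 + 20 = 18)
J(B) = √(-97 + B)
U = -I*√79/79 (U = 1/(√(-97 + 18)) = 1/(√(-79)) = 1/(I*√79) = -I*√79/79 ≈ -0.11251*I)
(a - 16724)/(U + E) = (19327 - 16724)/(-I*√79/79 - 26218) = 2603/(-26218 - I*√79/79)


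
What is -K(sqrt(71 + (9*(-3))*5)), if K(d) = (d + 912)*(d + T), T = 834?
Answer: -760544 - 13968*I ≈ -7.6054e+5 - 13968.0*I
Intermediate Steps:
K(d) = (834 + d)*(912 + d) (K(d) = (d + 912)*(d + 834) = (912 + d)*(834 + d) = (834 + d)*(912 + d))
-K(sqrt(71 + (9*(-3))*5)) = -(760608 + (sqrt(71 + (9*(-3))*5))**2 + 1746*sqrt(71 + (9*(-3))*5)) = -(760608 + (sqrt(71 - 27*5))**2 + 1746*sqrt(71 - 27*5)) = -(760608 + (sqrt(71 - 135))**2 + 1746*sqrt(71 - 135)) = -(760608 + (sqrt(-64))**2 + 1746*sqrt(-64)) = -(760608 + (8*I)**2 + 1746*(8*I)) = -(760608 - 64 + 13968*I) = -(760544 + 13968*I) = -760544 - 13968*I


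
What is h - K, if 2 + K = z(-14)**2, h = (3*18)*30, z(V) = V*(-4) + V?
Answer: -142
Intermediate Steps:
z(V) = -3*V (z(V) = -4*V + V = -3*V)
h = 1620 (h = 54*30 = 1620)
K = 1762 (K = -2 + (-3*(-14))**2 = -2 + 42**2 = -2 + 1764 = 1762)
h - K = 1620 - 1*1762 = 1620 - 1762 = -142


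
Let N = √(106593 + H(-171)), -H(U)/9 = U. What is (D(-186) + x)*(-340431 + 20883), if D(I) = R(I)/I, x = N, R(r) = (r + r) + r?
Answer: -958644 - 639096*√27033 ≈ -1.0604e+8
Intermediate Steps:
R(r) = 3*r (R(r) = 2*r + r = 3*r)
H(U) = -9*U
N = 2*√27033 (N = √(106593 - 9*(-171)) = √(106593 + 1539) = √108132 = 2*√27033 ≈ 328.83)
x = 2*√27033 ≈ 328.83
D(I) = 3 (D(I) = (3*I)/I = 3)
(D(-186) + x)*(-340431 + 20883) = (3 + 2*√27033)*(-340431 + 20883) = (3 + 2*√27033)*(-319548) = -958644 - 639096*√27033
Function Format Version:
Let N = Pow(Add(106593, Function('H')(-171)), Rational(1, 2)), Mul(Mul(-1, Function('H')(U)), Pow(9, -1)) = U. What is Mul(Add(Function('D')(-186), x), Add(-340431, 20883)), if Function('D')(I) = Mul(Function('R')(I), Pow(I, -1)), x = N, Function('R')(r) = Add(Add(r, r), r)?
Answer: Add(-958644, Mul(-639096, Pow(27033, Rational(1, 2)))) ≈ -1.0604e+8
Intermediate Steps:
Function('R')(r) = Mul(3, r) (Function('R')(r) = Add(Mul(2, r), r) = Mul(3, r))
Function('H')(U) = Mul(-9, U)
N = Mul(2, Pow(27033, Rational(1, 2))) (N = Pow(Add(106593, Mul(-9, -171)), Rational(1, 2)) = Pow(Add(106593, 1539), Rational(1, 2)) = Pow(108132, Rational(1, 2)) = Mul(2, Pow(27033, Rational(1, 2))) ≈ 328.83)
x = Mul(2, Pow(27033, Rational(1, 2))) ≈ 328.83
Function('D')(I) = 3 (Function('D')(I) = Mul(Mul(3, I), Pow(I, -1)) = 3)
Mul(Add(Function('D')(-186), x), Add(-340431, 20883)) = Mul(Add(3, Mul(2, Pow(27033, Rational(1, 2)))), Add(-340431, 20883)) = Mul(Add(3, Mul(2, Pow(27033, Rational(1, 2)))), -319548) = Add(-958644, Mul(-639096, Pow(27033, Rational(1, 2))))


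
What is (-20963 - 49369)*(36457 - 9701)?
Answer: -1881802992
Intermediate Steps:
(-20963 - 49369)*(36457 - 9701) = -70332*26756 = -1881802992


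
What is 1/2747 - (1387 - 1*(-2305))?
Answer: -10141923/2747 ≈ -3692.0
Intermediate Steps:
1/2747 - (1387 - 1*(-2305)) = 1/2747 - (1387 + 2305) = 1/2747 - 1*3692 = 1/2747 - 3692 = -10141923/2747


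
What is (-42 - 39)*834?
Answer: -67554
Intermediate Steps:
(-42 - 39)*834 = -81*834 = -67554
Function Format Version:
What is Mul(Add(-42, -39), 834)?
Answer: -67554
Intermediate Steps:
Mul(Add(-42, -39), 834) = Mul(-81, 834) = -67554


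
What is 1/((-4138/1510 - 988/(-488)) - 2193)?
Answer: -92110/202063163 ≈ -0.00045585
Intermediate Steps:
1/((-4138/1510 - 988/(-488)) - 2193) = 1/((-4138*1/1510 - 988*(-1/488)) - 2193) = 1/((-2069/755 + 247/122) - 2193) = 1/(-65933/92110 - 2193) = 1/(-202063163/92110) = -92110/202063163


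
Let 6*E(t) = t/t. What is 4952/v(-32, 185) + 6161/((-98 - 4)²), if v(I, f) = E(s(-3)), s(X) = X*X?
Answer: 309129809/10404 ≈ 29713.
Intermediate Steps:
s(X) = X²
E(t) = ⅙ (E(t) = (t/t)/6 = (⅙)*1 = ⅙)
v(I, f) = ⅙
4952/v(-32, 185) + 6161/((-98 - 4)²) = 4952/(⅙) + 6161/((-98 - 4)²) = 4952*6 + 6161/((-102)²) = 29712 + 6161/10404 = 309129809/10404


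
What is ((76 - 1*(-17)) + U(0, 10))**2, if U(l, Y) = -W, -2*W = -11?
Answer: 30625/4 ≈ 7656.3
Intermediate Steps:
W = 11/2 (W = -1/2*(-11) = 11/2 ≈ 5.5000)
U(l, Y) = -11/2 (U(l, Y) = -1*11/2 = -11/2)
((76 - 1*(-17)) + U(0, 10))**2 = ((76 - 1*(-17)) - 11/2)**2 = ((76 + 17) - 11/2)**2 = (93 - 11/2)**2 = (175/2)**2 = 30625/4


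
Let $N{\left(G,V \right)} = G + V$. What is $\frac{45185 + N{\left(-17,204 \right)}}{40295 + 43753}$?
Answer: $\frac{3781}{7004} \approx 0.53983$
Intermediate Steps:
$\frac{45185 + N{\left(-17,204 \right)}}{40295 + 43753} = \frac{45185 + \left(-17 + 204\right)}{40295 + 43753} = \frac{45185 + 187}{84048} = 45372 \cdot \frac{1}{84048} = \frac{3781}{7004}$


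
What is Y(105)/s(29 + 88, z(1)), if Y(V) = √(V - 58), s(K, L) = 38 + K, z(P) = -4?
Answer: √47/155 ≈ 0.044230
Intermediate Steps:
Y(V) = √(-58 + V)
Y(105)/s(29 + 88, z(1)) = √(-58 + 105)/(38 + (29 + 88)) = √47/(38 + 117) = √47/155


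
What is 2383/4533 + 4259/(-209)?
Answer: -18808000/947397 ≈ -19.852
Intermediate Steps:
2383/4533 + 4259/(-209) = 2383*(1/4533) + 4259*(-1/209) = 2383/4533 - 4259/209 = -18808000/947397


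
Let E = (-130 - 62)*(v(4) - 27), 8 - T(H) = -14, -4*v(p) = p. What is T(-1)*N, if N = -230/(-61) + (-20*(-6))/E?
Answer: 570075/6832 ≈ 83.442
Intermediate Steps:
v(p) = -p/4
T(H) = 22 (T(H) = 8 - 1*(-14) = 8 + 14 = 22)
E = 5376 (E = (-130 - 62)*(-¼*4 - 27) = -192*(-1 - 27) = -192*(-28) = 5376)
N = 51825/13664 (N = -230/(-61) - 20*(-6)/5376 = -230*(-1/61) + 120*(1/5376) = 230/61 + 5/224 = 51825/13664 ≈ 3.7928)
T(-1)*N = 22*(51825/13664) = 570075/6832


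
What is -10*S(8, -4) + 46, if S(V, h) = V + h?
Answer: 6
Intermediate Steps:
-10*S(8, -4) + 46 = -10*(8 - 4) + 46 = -10*4 + 46 = -40 + 46 = 6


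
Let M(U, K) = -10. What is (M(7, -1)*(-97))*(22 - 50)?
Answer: -27160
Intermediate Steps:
(M(7, -1)*(-97))*(22 - 50) = (-10*(-97))*(22 - 50) = 970*(-28) = -27160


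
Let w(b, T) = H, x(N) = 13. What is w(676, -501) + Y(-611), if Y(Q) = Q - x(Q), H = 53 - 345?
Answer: -916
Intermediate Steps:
H = -292
w(b, T) = -292
Y(Q) = -13 + Q (Y(Q) = Q - 1*13 = Q - 13 = -13 + Q)
w(676, -501) + Y(-611) = -292 + (-13 - 611) = -292 - 624 = -916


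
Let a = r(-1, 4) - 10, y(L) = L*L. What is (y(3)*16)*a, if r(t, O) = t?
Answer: -1584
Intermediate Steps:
y(L) = L**2
a = -11 (a = -1 - 10 = -11)
(y(3)*16)*a = (3**2*16)*(-11) = (9*16)*(-11) = 144*(-11) = -1584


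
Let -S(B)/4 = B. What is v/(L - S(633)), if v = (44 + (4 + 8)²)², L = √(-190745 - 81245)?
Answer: 44745504/3341507 - 17672*I*√271990/3341507 ≈ 13.391 - 2.7582*I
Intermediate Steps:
S(B) = -4*B
L = I*√271990 (L = √(-271990) = I*√271990 ≈ 521.53*I)
v = 35344 (v = (44 + 12²)² = (44 + 144)² = 188² = 35344)
v/(L - S(633)) = 35344/(I*√271990 - (-4)*633) = 35344/(I*√271990 - 1*(-2532)) = 35344/(I*√271990 + 2532) = 35344/(2532 + I*√271990)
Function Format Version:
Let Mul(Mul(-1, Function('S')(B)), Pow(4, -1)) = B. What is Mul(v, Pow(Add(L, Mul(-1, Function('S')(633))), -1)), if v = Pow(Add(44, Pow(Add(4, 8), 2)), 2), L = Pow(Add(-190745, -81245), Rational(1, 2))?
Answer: Add(Rational(44745504, 3341507), Mul(Rational(-17672, 3341507), I, Pow(271990, Rational(1, 2)))) ≈ Add(13.391, Mul(-2.7582, I))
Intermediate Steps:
Function('S')(B) = Mul(-4, B)
L = Mul(I, Pow(271990, Rational(1, 2))) (L = Pow(-271990, Rational(1, 2)) = Mul(I, Pow(271990, Rational(1, 2))) ≈ Mul(521.53, I))
v = 35344 (v = Pow(Add(44, Pow(12, 2)), 2) = Pow(Add(44, 144), 2) = Pow(188, 2) = 35344)
Mul(v, Pow(Add(L, Mul(-1, Function('S')(633))), -1)) = Mul(35344, Pow(Add(Mul(I, Pow(271990, Rational(1, 2))), Mul(-1, Mul(-4, 633))), -1)) = Mul(35344, Pow(Add(Mul(I, Pow(271990, Rational(1, 2))), Mul(-1, -2532)), -1)) = Mul(35344, Pow(Add(Mul(I, Pow(271990, Rational(1, 2))), 2532), -1)) = Mul(35344, Pow(Add(2532, Mul(I, Pow(271990, Rational(1, 2)))), -1))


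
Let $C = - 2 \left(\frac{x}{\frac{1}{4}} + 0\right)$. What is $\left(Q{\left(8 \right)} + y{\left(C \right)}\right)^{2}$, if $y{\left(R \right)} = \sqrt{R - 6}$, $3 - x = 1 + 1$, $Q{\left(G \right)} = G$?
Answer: $\left(8 + i \sqrt{14}\right)^{2} \approx 50.0 + 59.867 i$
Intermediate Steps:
$x = 1$ ($x = 3 - \left(1 + 1\right) = 3 - 2 = 1$)
$C = -8$ ($C = - 2 \left(1 \frac{1}{\frac{1}{4}} + 0\right) = - 2 \left(1 \cdot 4 + 0\right) = - 2 \left(4 + 0\right) = - 2 \cdot 4 = \left(-1\right) 8 = -8$)
$y{\left(R \right)} = \sqrt{-6 + R}$
$\left(Q{\left(8 \right)} + y{\left(C \right)}\right)^{2} = \left(8 + \sqrt{-6 - 8}\right)^{2} = \left(8 + \sqrt{-14}\right)^{2} = \left(8 + i \sqrt{14}\right)^{2}$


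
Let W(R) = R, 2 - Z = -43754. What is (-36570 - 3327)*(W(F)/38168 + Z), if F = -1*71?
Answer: -5125472257653/2936 ≈ -1.7457e+9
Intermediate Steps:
F = -71
Z = 43756 (Z = 2 - 1*(-43754) = 2 + 43754 = 43756)
(-36570 - 3327)*(W(F)/38168 + Z) = (-36570 - 3327)*(-71/38168 + 43756) = -39897*(-71*1/38168 + 43756) = -39897*(-71/38168 + 43756) = -39897*1670078937/38168 = -5125472257653/2936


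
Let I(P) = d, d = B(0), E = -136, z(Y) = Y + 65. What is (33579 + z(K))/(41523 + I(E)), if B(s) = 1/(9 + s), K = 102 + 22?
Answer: 75978/93427 ≈ 0.81323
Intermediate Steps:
K = 124
z(Y) = 65 + Y
d = ⅑ (d = 1/(9 + 0) = 1/9 = ⅑ ≈ 0.11111)
I(P) = ⅑
(33579 + z(K))/(41523 + I(E)) = (33579 + (65 + 124))/(41523 + ⅑) = (33579 + 189)/(373708/9) = 33768*(9/373708) = 75978/93427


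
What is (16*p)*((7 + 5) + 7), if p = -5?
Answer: -1520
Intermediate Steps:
(16*p)*((7 + 5) + 7) = (16*(-5))*((7 + 5) + 7) = -80*(12 + 7) = -80*19 = -1520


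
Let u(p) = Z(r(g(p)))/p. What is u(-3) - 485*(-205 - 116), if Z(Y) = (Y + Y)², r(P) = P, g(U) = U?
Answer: 155673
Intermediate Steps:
Z(Y) = 4*Y² (Z(Y) = (2*Y)² = 4*Y²)
u(p) = 4*p (u(p) = (4*p²)/p = 4*p)
u(-3) - 485*(-205 - 116) = 4*(-3) - 485*(-205 - 116) = -12 - 485*(-321) = -12 + 155685 = 155673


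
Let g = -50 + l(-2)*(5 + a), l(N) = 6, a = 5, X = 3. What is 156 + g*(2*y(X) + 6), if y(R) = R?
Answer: 276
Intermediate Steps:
g = 10 (g = -50 + 6*(5 + 5) = -50 + 6*10 = -50 + 60 = 10)
156 + g*(2*y(X) + 6) = 156 + 10*(2*3 + 6) = 156 + 10*(6 + 6) = 156 + 10*12 = 156 + 120 = 276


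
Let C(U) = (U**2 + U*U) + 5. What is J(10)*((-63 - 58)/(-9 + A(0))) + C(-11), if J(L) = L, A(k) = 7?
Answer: 852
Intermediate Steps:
C(U) = 5 + 2*U**2 (C(U) = (U**2 + U**2) + 5 = 2*U**2 + 5 = 5 + 2*U**2)
J(10)*((-63 - 58)/(-9 + A(0))) + C(-11) = 10*((-63 - 58)/(-9 + 7)) + (5 + 2*(-11)**2) = 10*(-121/(-2)) + (5 + 2*121) = 10*(-121*(-1/2)) + (5 + 242) = 10*(121/2) + 247 = 605 + 247 = 852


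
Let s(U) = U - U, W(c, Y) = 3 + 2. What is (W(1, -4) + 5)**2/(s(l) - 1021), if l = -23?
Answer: -100/1021 ≈ -0.097943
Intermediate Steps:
W(c, Y) = 5
s(U) = 0
(W(1, -4) + 5)**2/(s(l) - 1021) = (5 + 5)**2/(0 - 1021) = 10**2/(-1021) = 100*(-1/1021) = -100/1021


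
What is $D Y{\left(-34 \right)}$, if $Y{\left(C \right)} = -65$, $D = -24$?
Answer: $1560$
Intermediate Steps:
$D Y{\left(-34 \right)} = \left(-24\right) \left(-65\right) = 1560$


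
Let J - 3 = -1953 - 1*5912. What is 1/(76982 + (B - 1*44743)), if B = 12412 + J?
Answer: 1/36789 ≈ 2.7182e-5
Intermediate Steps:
J = -7862 (J = 3 + (-1953 - 1*5912) = 3 + (-1953 - 5912) = 3 - 7865 = -7862)
B = 4550 (B = 12412 - 7862 = 4550)
1/(76982 + (B - 1*44743)) = 1/(76982 + (4550 - 1*44743)) = 1/(76982 + (4550 - 44743)) = 1/(76982 - 40193) = 1/36789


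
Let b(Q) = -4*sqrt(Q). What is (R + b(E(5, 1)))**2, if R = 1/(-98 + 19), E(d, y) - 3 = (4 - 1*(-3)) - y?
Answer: 900601/6241 ≈ 144.30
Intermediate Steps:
E(d, y) = 10 - y (E(d, y) = 3 + ((4 - 1*(-3)) - y) = 3 + ((4 + 3) - y) = 3 + (7 - y) = 10 - y)
R = -1/79 (R = 1/(-79) = -1/79 ≈ -0.012658)
(R + b(E(5, 1)))**2 = (-1/79 - 4*sqrt(10 - 1*1))**2 = (-1/79 - 4*sqrt(10 - 1))**2 = (-1/79 - 4*sqrt(9))**2 = (-1/79 - 4*3)**2 = (-1/79 - 12)**2 = (-949/79)**2 = 900601/6241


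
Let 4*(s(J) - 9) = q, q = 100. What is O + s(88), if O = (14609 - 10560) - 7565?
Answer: -3482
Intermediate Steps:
s(J) = 34 (s(J) = 9 + (1/4)*100 = 9 + 25 = 34)
O = -3516 (O = 4049 - 7565 = -3516)
O + s(88) = -3516 + 34 = -3482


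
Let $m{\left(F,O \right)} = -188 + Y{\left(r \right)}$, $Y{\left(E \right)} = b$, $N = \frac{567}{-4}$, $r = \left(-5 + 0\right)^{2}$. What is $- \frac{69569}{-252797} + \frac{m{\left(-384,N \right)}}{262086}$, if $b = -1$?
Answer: $\frac{6061760767}{22084851514} \approx 0.27448$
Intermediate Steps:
$r = 25$ ($r = \left(-5\right)^{2} = 25$)
$N = - \frac{567}{4}$ ($N = 567 \left(- \frac{1}{4}\right) = - \frac{567}{4} \approx -141.75$)
$Y{\left(E \right)} = -1$
$m{\left(F,O \right)} = -189$ ($m{\left(F,O \right)} = -188 - 1 = -189$)
$- \frac{69569}{-252797} + \frac{m{\left(-384,N \right)}}{262086} = - \frac{69569}{-252797} - \frac{189}{262086} = \left(-69569\right) \left(- \frac{1}{252797}\right) - \frac{63}{87362} = \frac{69569}{252797} - \frac{63}{87362} = \frac{6061760767}{22084851514}$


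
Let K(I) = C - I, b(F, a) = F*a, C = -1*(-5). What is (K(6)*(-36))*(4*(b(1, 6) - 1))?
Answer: 720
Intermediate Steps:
C = 5
K(I) = 5 - I
(K(6)*(-36))*(4*(b(1, 6) - 1)) = ((5 - 1*6)*(-36))*(4*(1*6 - 1)) = ((5 - 6)*(-36))*(4*(6 - 1)) = (-1*(-36))*(4*5) = 36*20 = 720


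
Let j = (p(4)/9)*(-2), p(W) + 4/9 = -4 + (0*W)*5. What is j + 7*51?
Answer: 28997/81 ≈ 357.99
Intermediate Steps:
p(W) = -40/9 (p(W) = -4/9 + (-4 + (0*W)*5) = -4/9 + (-4 + 0*5) = -4/9 + (-4 + 0) = -4/9 - 4 = -40/9)
j = 80/81 (j = -40/9/9*(-2) = -40/9*⅑*(-2) = -40/81*(-2) = 80/81 ≈ 0.98765)
j + 7*51 = 80/81 + 7*51 = 80/81 + 357 = 28997/81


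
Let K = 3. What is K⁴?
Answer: 81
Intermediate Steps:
K⁴ = 3⁴ = 81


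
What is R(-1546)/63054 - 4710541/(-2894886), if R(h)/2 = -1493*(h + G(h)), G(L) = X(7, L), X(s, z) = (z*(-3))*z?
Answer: 3444171011290391/10140785658 ≈ 3.3964e+5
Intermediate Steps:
X(s, z) = -3*z² (X(s, z) = (-3*z)*z = -3*z²)
G(L) = -3*L²
R(h) = -2986*h + 8958*h² (R(h) = 2*(-1493*(h - 3*h²)) = 2*(-1493*h + 4479*h²) = -2986*h + 8958*h²)
R(-1546)/63054 - 4710541/(-2894886) = (2986*(-1546)*(-1 + 3*(-1546)))/63054 - 4710541/(-2894886) = (2986*(-1546)*(-1 - 4638))*(1/63054) - 4710541*(-1/2894886) = (2986*(-1546)*(-4639))*(1/63054) + 4710541/2894886 = 21415275484*(1/63054) + 4710541/2894886 = 10707637742/31527 + 4710541/2894886 = 3444171011290391/10140785658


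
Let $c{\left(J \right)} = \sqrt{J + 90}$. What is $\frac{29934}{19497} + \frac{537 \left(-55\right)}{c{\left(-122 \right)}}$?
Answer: $\frac{9978}{6499} + \frac{29535 i \sqrt{2}}{8} \approx 1.5353 + 5221.1 i$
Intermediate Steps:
$c{\left(J \right)} = \sqrt{90 + J}$
$\frac{29934}{19497} + \frac{537 \left(-55\right)}{c{\left(-122 \right)}} = \frac{29934}{19497} + \frac{537 \left(-55\right)}{\sqrt{90 - 122}} = 29934 \cdot \frac{1}{19497} - \frac{29535}{\sqrt{-32}} = \frac{9978}{6499} - \frac{29535}{4 i \sqrt{2}} = \frac{9978}{6499} - 29535 \left(- \frac{i \sqrt{2}}{8}\right) = \frac{9978}{6499} + \frac{29535 i \sqrt{2}}{8}$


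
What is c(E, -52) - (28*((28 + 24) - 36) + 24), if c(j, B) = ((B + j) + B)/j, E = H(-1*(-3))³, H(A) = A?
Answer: -12821/27 ≈ -474.85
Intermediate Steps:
E = 27 (E = (-1*(-3))³ = 3³ = 27)
c(j, B) = (j + 2*B)/j
c(E, -52) - (28*((28 + 24) - 36) + 24) = (27 + 2*(-52))/27 - (28*((28 + 24) - 36) + 24) = (27 - 104)/27 - (28*(52 - 36) + 24) = (1/27)*(-77) - (28*16 + 24) = -77/27 - (448 + 24) = -77/27 - 1*472 = -77/27 - 472 = -12821/27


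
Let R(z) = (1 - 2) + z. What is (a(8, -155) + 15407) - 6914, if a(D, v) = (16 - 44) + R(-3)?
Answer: 8461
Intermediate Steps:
R(z) = -1 + z
a(D, v) = -32 (a(D, v) = (16 - 44) + (-1 - 3) = -28 - 4 = -32)
(a(8, -155) + 15407) - 6914 = (-32 + 15407) - 6914 = 15375 - 6914 = 8461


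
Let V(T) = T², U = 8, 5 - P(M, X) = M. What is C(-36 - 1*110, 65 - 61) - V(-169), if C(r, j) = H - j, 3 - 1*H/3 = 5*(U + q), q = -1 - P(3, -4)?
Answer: -28631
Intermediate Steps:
P(M, X) = 5 - M
q = -3 (q = -1 - (5 - 1*3) = -1 - (5 - 3) = -1 - 1*2 = -1 - 2 = -3)
H = -66 (H = 9 - 15*(8 - 3) = 9 - 15*5 = 9 - 3*25 = 9 - 75 = -66)
C(r, j) = -66 - j
C(-36 - 1*110, 65 - 61) - V(-169) = (-66 - (65 - 61)) - 1*(-169)² = (-66 - 1*4) - 1*28561 = (-66 - 4) - 28561 = -70 - 28561 = -28631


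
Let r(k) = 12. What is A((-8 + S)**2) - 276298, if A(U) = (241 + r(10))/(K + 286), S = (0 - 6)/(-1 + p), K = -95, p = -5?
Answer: -52772665/191 ≈ -2.7630e+5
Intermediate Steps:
S = 1 (S = (0 - 6)/(-1 - 5) = -6/(-6) = -6*(-1/6) = 1)
A(U) = 253/191 (A(U) = (241 + 12)/(-95 + 286) = 253/191)
A((-8 + S)**2) - 276298 = 253/191 - 276298 = -52772665/191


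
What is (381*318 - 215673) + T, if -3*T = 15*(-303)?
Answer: -93000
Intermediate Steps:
T = 1515 (T = -5*(-303) = -⅓*(-4545) = 1515)
(381*318 - 215673) + T = (381*318 - 215673) + 1515 = (121158 - 215673) + 1515 = -94515 + 1515 = -93000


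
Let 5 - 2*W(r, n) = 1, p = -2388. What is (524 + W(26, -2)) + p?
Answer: -1862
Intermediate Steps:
W(r, n) = 2 (W(r, n) = 5/2 - 1/2*1 = 5/2 - 1/2 = 2)
(524 + W(26, -2)) + p = (524 + 2) - 2388 = 526 - 2388 = -1862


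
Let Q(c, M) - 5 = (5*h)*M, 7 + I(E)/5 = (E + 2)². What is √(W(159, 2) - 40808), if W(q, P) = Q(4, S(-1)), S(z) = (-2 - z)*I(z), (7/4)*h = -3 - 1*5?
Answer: 69*I*√427/7 ≈ 203.69*I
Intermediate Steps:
h = -32/7 (h = 4*(-3 - 1*5)/7 = 4*(-3 - 5)/7 = (4/7)*(-8) = -32/7 ≈ -4.5714)
I(E) = -35 + 5*(2 + E)² (I(E) = -35 + 5*(E + 2)² = -35 + 5*(2 + E)²)
S(z) = (-35 + 5*(2 + z)²)*(-2 - z) (S(z) = (-2 - z)*(-35 + 5*(2 + z)²) = (-35 + 5*(2 + z)²)*(-2 - z))
Q(c, M) = 5 - 160*M/7 (Q(c, M) = 5 + (5*(-32/7))*M = 5 - 160*M/7)
W(q, P) = -4765/7 (W(q, P) = 5 - (-800)*(-7 + (2 - 1)²)*(2 - 1)/7 = 5 - (-800)*(-7 + 1²)/7 = 5 - (-800)*(-7 + 1)/7 = 5 - (-800)*(-6)/7 = 5 - 160/7*30 = 5 - 4800/7 = -4765/7)
√(W(159, 2) - 40808) = √(-4765/7 - 40808) = √(-290421/7) = 69*I*√427/7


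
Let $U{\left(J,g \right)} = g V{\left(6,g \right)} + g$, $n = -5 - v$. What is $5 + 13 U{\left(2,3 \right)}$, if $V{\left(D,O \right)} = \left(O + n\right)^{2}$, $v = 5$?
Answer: $1955$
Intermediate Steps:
$n = -10$ ($n = -5 - 5 = -10$)
$V{\left(D,O \right)} = \left(-10 + O\right)^{2}$ ($V{\left(D,O \right)} = \left(O - 10\right)^{2} = \left(-10 + O\right)^{2}$)
$U{\left(J,g \right)} = g + g \left(-10 + g\right)^{2}$ ($U{\left(J,g \right)} = g \left(-10 + g\right)^{2} + g = g + g \left(-10 + g\right)^{2}$)
$5 + 13 U{\left(2,3 \right)} = 5 + 13 \cdot 3 \left(1 + \left(-10 + 3\right)^{2}\right) = 5 + 13 \cdot 3 \left(1 + \left(-7\right)^{2}\right) = 5 + 13 \cdot 3 \left(1 + 49\right) = 5 + 13 \cdot 3 \cdot 50 = 5 + 13 \cdot 150 = 5 + 1950 = 1955$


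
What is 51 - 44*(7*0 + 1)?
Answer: 7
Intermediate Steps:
51 - 44*(7*0 + 1) = 51 - 44*(0 + 1) = 51 - 44*1 = 51 - 44 = 7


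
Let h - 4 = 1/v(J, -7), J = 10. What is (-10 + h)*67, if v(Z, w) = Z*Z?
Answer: -40133/100 ≈ -401.33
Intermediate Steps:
v(Z, w) = Z²
h = 401/100 (h = 4 + 1/(10²) = 4 + 1/100 = 401/100 ≈ 4.0100)
(-10 + h)*67 = (-10 + 401/100)*67 = -599/100*67 = -40133/100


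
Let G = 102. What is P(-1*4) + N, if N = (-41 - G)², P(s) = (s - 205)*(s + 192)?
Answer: -18843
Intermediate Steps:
P(s) = (-205 + s)*(192 + s)
N = 20449 (N = (-41 - 1*102)² = (-41 - 102)² = (-143)² = 20449)
P(-1*4) + N = (-39360 + (-1*4)² - (-13)*4) + 20449 = (-39360 + (-4)² - 13*(-4)) + 20449 = (-39360 + 16 + 52) + 20449 = -39292 + 20449 = -18843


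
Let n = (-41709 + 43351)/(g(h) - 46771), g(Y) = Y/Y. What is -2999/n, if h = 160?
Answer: 70131615/821 ≈ 85422.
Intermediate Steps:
g(Y) = 1
n = -821/23385 (n = (-41709 + 43351)/(1 - 46771) = 1642/(-46770) = 1642*(-1/46770) = -821/23385 ≈ -0.035108)
-2999/n = -2999/(-821/23385) = -2999*(-23385/821) = 70131615/821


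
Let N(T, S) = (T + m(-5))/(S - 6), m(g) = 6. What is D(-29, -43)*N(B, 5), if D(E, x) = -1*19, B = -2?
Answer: 76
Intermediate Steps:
D(E, x) = -19
N(T, S) = (6 + T)/(-6 + S) (N(T, S) = (T + 6)/(S - 6) = (6 + T)/(-6 + S))
D(-29, -43)*N(B, 5) = -19*(6 - 2)/(-6 + 5) = -19*4/(-1) = -(-19)*4 = -19*(-4) = 76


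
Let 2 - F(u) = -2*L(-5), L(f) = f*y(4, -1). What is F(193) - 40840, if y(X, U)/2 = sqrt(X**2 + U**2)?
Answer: -40838 - 20*sqrt(17) ≈ -40920.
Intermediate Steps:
y(X, U) = 2*sqrt(U**2 + X**2) (y(X, U) = 2*sqrt(X**2 + U**2) = 2*sqrt(U**2 + X**2))
L(f) = 2*f*sqrt(17) (L(f) = f*(2*sqrt((-1)**2 + 4**2)) = f*(2*sqrt(1 + 16)) = f*(2*sqrt(17)) = 2*f*sqrt(17))
F(u) = 2 - 20*sqrt(17) (F(u) = 2 - (-2)*2*(-5)*sqrt(17) = 2 - (-2)*(-10*sqrt(17)) = 2 - 20*sqrt(17))
F(193) - 40840 = (2 - 20*sqrt(17)) - 40840 = -40838 - 20*sqrt(17)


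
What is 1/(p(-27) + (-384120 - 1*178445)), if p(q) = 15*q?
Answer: -1/562970 ≈ -1.7763e-6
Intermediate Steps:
1/(p(-27) + (-384120 - 1*178445)) = 1/(15*(-27) + (-384120 - 1*178445)) = 1/(-405 + (-384120 - 178445)) = 1/(-405 - 562565) = 1/(-562970) = -1/562970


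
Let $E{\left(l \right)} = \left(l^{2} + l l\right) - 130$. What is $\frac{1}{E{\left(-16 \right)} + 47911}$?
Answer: $\frac{1}{48293} \approx 2.0707 \cdot 10^{-5}$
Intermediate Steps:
$E{\left(l \right)} = -130 + 2 l^{2}$ ($E{\left(l \right)} = \left(l^{2} + l^{2}\right) - 130 = 2 l^{2} - 130 = -130 + 2 l^{2}$)
$\frac{1}{E{\left(-16 \right)} + 47911} = \frac{1}{\left(-130 + 2 \left(-16\right)^{2}\right) + 47911} = \frac{1}{\left(-130 + 2 \cdot 256\right) + 47911} = \frac{1}{\left(-130 + 512\right) + 47911} = \frac{1}{382 + 47911} = \frac{1}{48293}$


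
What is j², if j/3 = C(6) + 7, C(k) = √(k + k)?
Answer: 549 + 252*√3 ≈ 985.48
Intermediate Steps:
C(k) = √2*√k (C(k) = √(2*k) = √2*√k)
j = 21 + 6*√3 (j = 3*(√2*√6 + 7) = 3*(2*√3 + 7) = 3*(7 + 2*√3) = 21 + 6*√3 ≈ 31.392)
j² = (21 + 6*√3)²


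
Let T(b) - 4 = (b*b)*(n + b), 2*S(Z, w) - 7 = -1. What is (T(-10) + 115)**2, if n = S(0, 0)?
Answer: 337561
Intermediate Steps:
S(Z, w) = 3 (S(Z, w) = 7/2 + (1/2)*(-1) = 7/2 - 1/2 = 3)
n = 3
T(b) = 4 + b**2*(3 + b) (T(b) = 4 + (b*b)*(3 + b) = 4 + b**2*(3 + b))
(T(-10) + 115)**2 = ((4 + (-10)**3 + 3*(-10)**2) + 115)**2 = ((4 - 1000 + 3*100) + 115)**2 = ((4 - 1000 + 300) + 115)**2 = (-696 + 115)**2 = (-581)**2 = 337561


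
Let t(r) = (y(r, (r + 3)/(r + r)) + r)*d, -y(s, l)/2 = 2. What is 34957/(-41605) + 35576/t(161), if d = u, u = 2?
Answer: 4678863/41605 ≈ 112.46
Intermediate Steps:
y(s, l) = -4 (y(s, l) = -2*2 = -4)
d = 2
t(r) = -8 + 2*r (t(r) = (-4 + r)*2 = -8 + 2*r)
34957/(-41605) + 35576/t(161) = 34957/(-41605) + 35576/(-8 + 2*161) = 34957*(-1/41605) + 35576/(-8 + 322) = -34957/41605 + 35576/314 = -34957/41605 + 35576*(1/314) = -34957/41605 + 17788/157 = 4678863/41605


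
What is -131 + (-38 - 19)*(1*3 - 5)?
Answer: -17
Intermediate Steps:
-131 + (-38 - 19)*(1*3 - 5) = -131 - 57*(3 - 5) = -131 - 57*(-2) = -131 + 114 = -17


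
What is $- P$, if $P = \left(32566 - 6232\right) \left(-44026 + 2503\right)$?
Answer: $1093466682$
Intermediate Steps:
$P = -1093466682$ ($P = 26334 \left(-41523\right) = -1093466682$)
$- P = \left(-1\right) \left(-1093466682\right) = 1093466682$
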